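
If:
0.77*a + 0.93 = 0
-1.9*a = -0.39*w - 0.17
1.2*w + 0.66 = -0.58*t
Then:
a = -1.21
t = 11.94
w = -6.32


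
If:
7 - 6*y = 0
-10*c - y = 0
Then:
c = -7/60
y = 7/6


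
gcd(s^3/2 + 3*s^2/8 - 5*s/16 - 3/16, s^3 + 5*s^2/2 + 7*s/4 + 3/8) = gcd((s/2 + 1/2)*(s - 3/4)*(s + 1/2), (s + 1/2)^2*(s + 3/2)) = s + 1/2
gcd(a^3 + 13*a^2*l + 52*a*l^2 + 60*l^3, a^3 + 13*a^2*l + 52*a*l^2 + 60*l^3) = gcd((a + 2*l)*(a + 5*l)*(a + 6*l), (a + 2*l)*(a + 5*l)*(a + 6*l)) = a^3 + 13*a^2*l + 52*a*l^2 + 60*l^3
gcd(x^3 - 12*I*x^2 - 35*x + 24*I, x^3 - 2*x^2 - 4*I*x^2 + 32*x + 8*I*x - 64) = x - 8*I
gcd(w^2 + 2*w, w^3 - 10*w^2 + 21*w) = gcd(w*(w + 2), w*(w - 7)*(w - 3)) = w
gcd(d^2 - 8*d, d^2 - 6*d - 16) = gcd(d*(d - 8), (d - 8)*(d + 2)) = d - 8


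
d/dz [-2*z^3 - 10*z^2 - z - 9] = -6*z^2 - 20*z - 1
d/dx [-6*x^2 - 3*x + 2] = -12*x - 3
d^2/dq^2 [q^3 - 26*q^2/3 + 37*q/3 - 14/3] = 6*q - 52/3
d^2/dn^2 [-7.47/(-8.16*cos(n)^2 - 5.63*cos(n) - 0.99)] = (-1989.577728*(1 - cos(n)^2)^2 - 1029.533328*cos(n)^3 - 990.182115*cos(n)^2 + 2100.702195*cos(n) + 2342.438118)/(8.16*cos(n)^2 + 5.63*cos(n) + 0.99)^3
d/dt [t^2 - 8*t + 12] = 2*t - 8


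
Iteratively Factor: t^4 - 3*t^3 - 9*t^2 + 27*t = (t - 3)*(t^3 - 9*t) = t*(t - 3)*(t^2 - 9) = t*(t - 3)^2*(t + 3)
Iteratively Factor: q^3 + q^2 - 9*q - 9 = (q + 3)*(q^2 - 2*q - 3) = (q + 1)*(q + 3)*(q - 3)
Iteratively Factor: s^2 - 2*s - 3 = (s + 1)*(s - 3)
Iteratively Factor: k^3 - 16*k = (k - 4)*(k^2 + 4*k) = (k - 4)*(k + 4)*(k)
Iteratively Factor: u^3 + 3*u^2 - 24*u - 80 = (u + 4)*(u^2 - u - 20) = (u - 5)*(u + 4)*(u + 4)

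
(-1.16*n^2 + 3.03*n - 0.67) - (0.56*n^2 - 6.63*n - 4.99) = -1.72*n^2 + 9.66*n + 4.32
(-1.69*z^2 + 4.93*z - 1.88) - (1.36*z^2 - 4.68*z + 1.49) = -3.05*z^2 + 9.61*z - 3.37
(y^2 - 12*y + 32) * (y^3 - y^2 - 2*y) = y^5 - 13*y^4 + 42*y^3 - 8*y^2 - 64*y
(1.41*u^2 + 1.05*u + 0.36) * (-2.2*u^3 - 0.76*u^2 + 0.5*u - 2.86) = -3.102*u^5 - 3.3816*u^4 - 0.885*u^3 - 3.7812*u^2 - 2.823*u - 1.0296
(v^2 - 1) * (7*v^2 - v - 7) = 7*v^4 - v^3 - 14*v^2 + v + 7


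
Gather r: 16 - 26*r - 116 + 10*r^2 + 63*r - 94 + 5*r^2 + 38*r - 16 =15*r^2 + 75*r - 210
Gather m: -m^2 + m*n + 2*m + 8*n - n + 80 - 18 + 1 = -m^2 + m*(n + 2) + 7*n + 63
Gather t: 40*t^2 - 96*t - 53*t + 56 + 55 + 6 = 40*t^2 - 149*t + 117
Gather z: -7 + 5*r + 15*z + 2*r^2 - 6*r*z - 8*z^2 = 2*r^2 + 5*r - 8*z^2 + z*(15 - 6*r) - 7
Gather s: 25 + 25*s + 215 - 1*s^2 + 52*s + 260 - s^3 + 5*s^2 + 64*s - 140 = -s^3 + 4*s^2 + 141*s + 360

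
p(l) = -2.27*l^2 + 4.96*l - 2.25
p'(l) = 4.96 - 4.54*l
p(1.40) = 0.24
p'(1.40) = -1.40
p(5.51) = -43.84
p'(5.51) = -20.06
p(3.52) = -12.92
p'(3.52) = -11.02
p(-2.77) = -33.41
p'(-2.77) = 17.54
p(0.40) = -0.63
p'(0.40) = 3.14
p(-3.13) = -40.01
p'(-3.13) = 19.17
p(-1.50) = -14.80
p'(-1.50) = 11.77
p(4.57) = -26.99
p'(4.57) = -15.79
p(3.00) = -7.80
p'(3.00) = -8.66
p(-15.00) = -587.40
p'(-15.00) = 73.06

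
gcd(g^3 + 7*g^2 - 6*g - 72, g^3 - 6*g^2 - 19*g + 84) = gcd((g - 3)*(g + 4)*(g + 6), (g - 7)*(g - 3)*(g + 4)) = g^2 + g - 12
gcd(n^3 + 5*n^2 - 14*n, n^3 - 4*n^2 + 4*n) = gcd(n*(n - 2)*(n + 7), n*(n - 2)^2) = n^2 - 2*n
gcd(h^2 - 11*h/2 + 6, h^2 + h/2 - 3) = h - 3/2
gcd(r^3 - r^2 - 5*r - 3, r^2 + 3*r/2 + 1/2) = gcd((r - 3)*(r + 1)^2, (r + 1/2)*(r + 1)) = r + 1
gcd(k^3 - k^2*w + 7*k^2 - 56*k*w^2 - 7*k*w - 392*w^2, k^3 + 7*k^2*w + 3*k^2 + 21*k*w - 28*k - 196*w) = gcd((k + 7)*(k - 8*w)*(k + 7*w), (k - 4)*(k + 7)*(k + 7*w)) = k^2 + 7*k*w + 7*k + 49*w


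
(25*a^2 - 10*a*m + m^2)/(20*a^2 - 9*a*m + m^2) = (5*a - m)/(4*a - m)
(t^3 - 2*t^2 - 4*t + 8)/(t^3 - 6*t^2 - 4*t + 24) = (t - 2)/(t - 6)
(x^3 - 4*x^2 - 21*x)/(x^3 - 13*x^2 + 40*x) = (x^2 - 4*x - 21)/(x^2 - 13*x + 40)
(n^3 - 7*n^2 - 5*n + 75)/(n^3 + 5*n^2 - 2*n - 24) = (n^2 - 10*n + 25)/(n^2 + 2*n - 8)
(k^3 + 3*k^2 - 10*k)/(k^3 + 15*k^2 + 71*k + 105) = k*(k - 2)/(k^2 + 10*k + 21)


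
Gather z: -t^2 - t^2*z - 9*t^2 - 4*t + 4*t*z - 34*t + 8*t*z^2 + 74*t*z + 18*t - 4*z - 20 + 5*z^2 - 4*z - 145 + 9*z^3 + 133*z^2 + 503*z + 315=-10*t^2 - 20*t + 9*z^3 + z^2*(8*t + 138) + z*(-t^2 + 78*t + 495) + 150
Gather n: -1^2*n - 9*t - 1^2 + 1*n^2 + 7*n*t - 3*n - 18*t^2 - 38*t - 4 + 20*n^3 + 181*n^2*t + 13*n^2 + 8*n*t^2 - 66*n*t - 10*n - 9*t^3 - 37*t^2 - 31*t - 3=20*n^3 + n^2*(181*t + 14) + n*(8*t^2 - 59*t - 14) - 9*t^3 - 55*t^2 - 78*t - 8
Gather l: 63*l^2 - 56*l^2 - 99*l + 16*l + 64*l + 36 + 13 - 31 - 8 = 7*l^2 - 19*l + 10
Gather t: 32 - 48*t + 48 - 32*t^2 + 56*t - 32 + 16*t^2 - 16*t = -16*t^2 - 8*t + 48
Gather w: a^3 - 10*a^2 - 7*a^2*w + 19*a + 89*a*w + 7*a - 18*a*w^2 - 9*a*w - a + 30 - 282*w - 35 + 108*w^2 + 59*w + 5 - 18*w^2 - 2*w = a^3 - 10*a^2 + 25*a + w^2*(90 - 18*a) + w*(-7*a^2 + 80*a - 225)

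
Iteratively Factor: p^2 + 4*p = (p)*(p + 4)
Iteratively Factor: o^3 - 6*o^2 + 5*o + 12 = (o - 4)*(o^2 - 2*o - 3) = (o - 4)*(o - 3)*(o + 1)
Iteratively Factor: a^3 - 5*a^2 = (a - 5)*(a^2) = a*(a - 5)*(a)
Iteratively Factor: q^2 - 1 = (q - 1)*(q + 1)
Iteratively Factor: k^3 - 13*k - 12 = (k - 4)*(k^2 + 4*k + 3) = (k - 4)*(k + 3)*(k + 1)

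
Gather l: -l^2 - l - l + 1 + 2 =-l^2 - 2*l + 3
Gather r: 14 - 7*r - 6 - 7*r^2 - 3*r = -7*r^2 - 10*r + 8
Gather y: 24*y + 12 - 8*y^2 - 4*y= -8*y^2 + 20*y + 12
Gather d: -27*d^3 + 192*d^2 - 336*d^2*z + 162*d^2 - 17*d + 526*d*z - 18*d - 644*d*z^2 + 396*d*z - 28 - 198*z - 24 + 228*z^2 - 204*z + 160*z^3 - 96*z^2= -27*d^3 + d^2*(354 - 336*z) + d*(-644*z^2 + 922*z - 35) + 160*z^3 + 132*z^2 - 402*z - 52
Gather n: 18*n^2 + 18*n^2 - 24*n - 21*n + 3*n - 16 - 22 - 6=36*n^2 - 42*n - 44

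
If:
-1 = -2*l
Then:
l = 1/2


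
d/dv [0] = 0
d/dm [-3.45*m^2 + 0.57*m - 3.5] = 0.57 - 6.9*m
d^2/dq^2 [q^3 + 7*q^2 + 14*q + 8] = 6*q + 14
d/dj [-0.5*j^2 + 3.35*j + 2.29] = 3.35 - 1.0*j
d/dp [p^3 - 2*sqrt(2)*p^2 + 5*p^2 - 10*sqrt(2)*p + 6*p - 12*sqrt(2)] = 3*p^2 - 4*sqrt(2)*p + 10*p - 10*sqrt(2) + 6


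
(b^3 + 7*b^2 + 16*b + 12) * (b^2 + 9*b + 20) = b^5 + 16*b^4 + 99*b^3 + 296*b^2 + 428*b + 240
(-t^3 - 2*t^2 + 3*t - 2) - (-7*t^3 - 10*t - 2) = 6*t^3 - 2*t^2 + 13*t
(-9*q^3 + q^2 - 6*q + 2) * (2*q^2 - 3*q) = -18*q^5 + 29*q^4 - 15*q^3 + 22*q^2 - 6*q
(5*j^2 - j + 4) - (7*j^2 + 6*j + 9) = -2*j^2 - 7*j - 5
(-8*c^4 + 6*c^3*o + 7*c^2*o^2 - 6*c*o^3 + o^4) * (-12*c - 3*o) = 96*c^5 - 48*c^4*o - 102*c^3*o^2 + 51*c^2*o^3 + 6*c*o^4 - 3*o^5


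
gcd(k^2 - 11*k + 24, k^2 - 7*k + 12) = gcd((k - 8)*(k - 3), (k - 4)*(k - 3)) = k - 3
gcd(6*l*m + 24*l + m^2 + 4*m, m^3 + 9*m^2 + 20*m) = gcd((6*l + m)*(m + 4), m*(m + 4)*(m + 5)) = m + 4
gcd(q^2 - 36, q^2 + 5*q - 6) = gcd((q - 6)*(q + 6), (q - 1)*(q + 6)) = q + 6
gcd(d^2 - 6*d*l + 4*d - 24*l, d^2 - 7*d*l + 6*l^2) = d - 6*l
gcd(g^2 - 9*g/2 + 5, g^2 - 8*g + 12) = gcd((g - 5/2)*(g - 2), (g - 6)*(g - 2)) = g - 2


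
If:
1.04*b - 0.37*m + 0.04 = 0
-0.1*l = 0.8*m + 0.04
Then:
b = 0.355769230769231*m - 0.0384615384615385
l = -8.0*m - 0.4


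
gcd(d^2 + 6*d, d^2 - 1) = 1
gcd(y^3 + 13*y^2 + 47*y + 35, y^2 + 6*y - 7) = y + 7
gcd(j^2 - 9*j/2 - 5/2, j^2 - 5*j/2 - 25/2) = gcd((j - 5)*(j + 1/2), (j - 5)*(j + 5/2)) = j - 5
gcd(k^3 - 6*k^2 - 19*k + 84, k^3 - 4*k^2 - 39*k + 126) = k^2 - 10*k + 21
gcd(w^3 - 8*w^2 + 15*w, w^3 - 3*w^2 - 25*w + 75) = w^2 - 8*w + 15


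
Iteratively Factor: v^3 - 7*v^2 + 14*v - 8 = (v - 2)*(v^2 - 5*v + 4) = (v - 4)*(v - 2)*(v - 1)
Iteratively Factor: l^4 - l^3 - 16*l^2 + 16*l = (l + 4)*(l^3 - 5*l^2 + 4*l) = l*(l + 4)*(l^2 - 5*l + 4) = l*(l - 4)*(l + 4)*(l - 1)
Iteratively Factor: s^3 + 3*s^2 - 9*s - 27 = (s + 3)*(s^2 - 9) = (s + 3)^2*(s - 3)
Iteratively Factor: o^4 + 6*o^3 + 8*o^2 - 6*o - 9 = (o + 1)*(o^3 + 5*o^2 + 3*o - 9) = (o + 1)*(o + 3)*(o^2 + 2*o - 3) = (o + 1)*(o + 3)^2*(o - 1)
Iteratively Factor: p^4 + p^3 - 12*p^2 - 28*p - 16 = (p + 2)*(p^3 - p^2 - 10*p - 8) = (p + 1)*(p + 2)*(p^2 - 2*p - 8) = (p + 1)*(p + 2)^2*(p - 4)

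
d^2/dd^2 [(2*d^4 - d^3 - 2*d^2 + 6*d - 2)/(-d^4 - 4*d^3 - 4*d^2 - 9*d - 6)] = 2*(9*d^9 + 30*d^8 + 84*d^7 - 67*d^6 - 600*d^5 - 996*d^4 - 443*d^3 + 690*d^2 + 612*d + 510)/(d^12 + 12*d^11 + 60*d^10 + 187*d^9 + 474*d^8 + 984*d^7 + 1603*d^6 + 2304*d^5 + 2664*d^4 + 2457*d^3 + 1890*d^2 + 972*d + 216)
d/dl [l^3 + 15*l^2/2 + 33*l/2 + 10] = 3*l^2 + 15*l + 33/2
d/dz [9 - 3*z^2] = -6*z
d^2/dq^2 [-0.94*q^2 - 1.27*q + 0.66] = -1.88000000000000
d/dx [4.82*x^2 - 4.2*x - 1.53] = 9.64*x - 4.2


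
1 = 1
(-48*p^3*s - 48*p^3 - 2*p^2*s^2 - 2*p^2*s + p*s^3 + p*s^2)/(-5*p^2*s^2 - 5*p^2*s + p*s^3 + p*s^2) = (48*p^2 + 2*p*s - s^2)/(s*(5*p - s))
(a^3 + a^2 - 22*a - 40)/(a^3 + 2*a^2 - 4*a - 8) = (a^2 - a - 20)/(a^2 - 4)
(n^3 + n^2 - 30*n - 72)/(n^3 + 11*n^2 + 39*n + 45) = (n^2 - 2*n - 24)/(n^2 + 8*n + 15)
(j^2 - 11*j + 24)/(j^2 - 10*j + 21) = (j - 8)/(j - 7)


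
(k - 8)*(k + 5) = k^2 - 3*k - 40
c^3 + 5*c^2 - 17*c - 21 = (c - 3)*(c + 1)*(c + 7)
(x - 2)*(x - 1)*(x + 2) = x^3 - x^2 - 4*x + 4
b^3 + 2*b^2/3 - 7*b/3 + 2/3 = (b - 1)*(b - 1/3)*(b + 2)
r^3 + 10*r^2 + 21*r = r*(r + 3)*(r + 7)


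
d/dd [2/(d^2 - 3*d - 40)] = 2*(3 - 2*d)/(-d^2 + 3*d + 40)^2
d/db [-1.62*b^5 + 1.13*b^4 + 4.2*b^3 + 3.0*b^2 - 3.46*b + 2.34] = -8.1*b^4 + 4.52*b^3 + 12.6*b^2 + 6.0*b - 3.46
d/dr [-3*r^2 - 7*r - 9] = -6*r - 7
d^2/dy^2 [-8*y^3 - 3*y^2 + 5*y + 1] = -48*y - 6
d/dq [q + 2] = 1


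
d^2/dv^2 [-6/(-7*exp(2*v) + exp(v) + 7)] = 6*((1 - 28*exp(v))*(-7*exp(2*v) + exp(v) + 7) - 2*(14*exp(v) - 1)^2*exp(v))*exp(v)/(-7*exp(2*v) + exp(v) + 7)^3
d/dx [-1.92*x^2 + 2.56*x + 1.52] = 2.56 - 3.84*x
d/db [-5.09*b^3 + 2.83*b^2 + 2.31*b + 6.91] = -15.27*b^2 + 5.66*b + 2.31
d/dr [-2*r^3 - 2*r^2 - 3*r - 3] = -6*r^2 - 4*r - 3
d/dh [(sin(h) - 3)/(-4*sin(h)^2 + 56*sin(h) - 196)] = (sin(h) + 1)*cos(h)/(4*(sin(h) - 7)^3)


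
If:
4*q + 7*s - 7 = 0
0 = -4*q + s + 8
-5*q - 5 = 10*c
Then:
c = -95/64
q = 63/32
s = -1/8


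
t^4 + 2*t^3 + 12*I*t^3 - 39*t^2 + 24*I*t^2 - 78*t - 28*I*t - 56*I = (t + 2)*(t + I)*(t + 4*I)*(t + 7*I)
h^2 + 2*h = h*(h + 2)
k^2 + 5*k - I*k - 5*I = (k + 5)*(k - I)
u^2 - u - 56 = (u - 8)*(u + 7)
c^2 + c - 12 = (c - 3)*(c + 4)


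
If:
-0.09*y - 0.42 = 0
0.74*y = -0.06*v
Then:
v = 57.56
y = -4.67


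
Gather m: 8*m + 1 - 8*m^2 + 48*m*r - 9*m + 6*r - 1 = -8*m^2 + m*(48*r - 1) + 6*r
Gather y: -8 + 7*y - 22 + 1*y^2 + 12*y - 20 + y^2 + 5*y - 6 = 2*y^2 + 24*y - 56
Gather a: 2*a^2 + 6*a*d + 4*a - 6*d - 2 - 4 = 2*a^2 + a*(6*d + 4) - 6*d - 6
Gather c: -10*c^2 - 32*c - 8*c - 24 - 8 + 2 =-10*c^2 - 40*c - 30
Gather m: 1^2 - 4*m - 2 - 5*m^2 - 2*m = -5*m^2 - 6*m - 1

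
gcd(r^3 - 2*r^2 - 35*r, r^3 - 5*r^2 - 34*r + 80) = r + 5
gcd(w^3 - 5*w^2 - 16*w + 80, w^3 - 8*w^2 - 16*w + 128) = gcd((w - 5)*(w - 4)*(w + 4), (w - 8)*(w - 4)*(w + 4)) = w^2 - 16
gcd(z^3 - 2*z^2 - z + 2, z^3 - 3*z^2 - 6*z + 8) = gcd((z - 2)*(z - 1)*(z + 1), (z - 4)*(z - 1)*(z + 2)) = z - 1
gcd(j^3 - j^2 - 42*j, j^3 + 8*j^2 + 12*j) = j^2 + 6*j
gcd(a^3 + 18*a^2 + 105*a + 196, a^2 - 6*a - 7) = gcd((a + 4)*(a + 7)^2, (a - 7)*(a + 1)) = 1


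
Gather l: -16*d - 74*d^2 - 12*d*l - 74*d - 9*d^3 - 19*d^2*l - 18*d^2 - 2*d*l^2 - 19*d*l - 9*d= -9*d^3 - 92*d^2 - 2*d*l^2 - 99*d + l*(-19*d^2 - 31*d)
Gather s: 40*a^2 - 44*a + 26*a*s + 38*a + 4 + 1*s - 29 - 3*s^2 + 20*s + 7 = 40*a^2 - 6*a - 3*s^2 + s*(26*a + 21) - 18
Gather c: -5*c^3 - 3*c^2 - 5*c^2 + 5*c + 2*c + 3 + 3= -5*c^3 - 8*c^2 + 7*c + 6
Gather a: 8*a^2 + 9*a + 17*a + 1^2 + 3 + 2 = 8*a^2 + 26*a + 6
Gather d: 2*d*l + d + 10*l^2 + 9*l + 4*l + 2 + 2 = d*(2*l + 1) + 10*l^2 + 13*l + 4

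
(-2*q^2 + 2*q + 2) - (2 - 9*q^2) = 7*q^2 + 2*q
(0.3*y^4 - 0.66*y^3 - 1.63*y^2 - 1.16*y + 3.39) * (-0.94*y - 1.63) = -0.282*y^5 + 0.1314*y^4 + 2.608*y^3 + 3.7473*y^2 - 1.2958*y - 5.5257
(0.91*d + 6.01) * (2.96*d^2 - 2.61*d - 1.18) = 2.6936*d^3 + 15.4145*d^2 - 16.7599*d - 7.0918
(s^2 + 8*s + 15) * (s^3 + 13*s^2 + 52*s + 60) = s^5 + 21*s^4 + 171*s^3 + 671*s^2 + 1260*s + 900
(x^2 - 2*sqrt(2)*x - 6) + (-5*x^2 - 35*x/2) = -4*x^2 - 35*x/2 - 2*sqrt(2)*x - 6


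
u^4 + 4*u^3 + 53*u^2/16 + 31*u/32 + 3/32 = (u + 1/4)^2*(u + 1/2)*(u + 3)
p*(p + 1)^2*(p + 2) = p^4 + 4*p^3 + 5*p^2 + 2*p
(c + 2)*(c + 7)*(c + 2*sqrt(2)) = c^3 + 2*sqrt(2)*c^2 + 9*c^2 + 14*c + 18*sqrt(2)*c + 28*sqrt(2)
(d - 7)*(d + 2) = d^2 - 5*d - 14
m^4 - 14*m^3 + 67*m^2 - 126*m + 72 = (m - 6)*(m - 4)*(m - 3)*(m - 1)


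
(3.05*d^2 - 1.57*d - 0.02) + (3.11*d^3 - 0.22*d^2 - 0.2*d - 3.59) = 3.11*d^3 + 2.83*d^2 - 1.77*d - 3.61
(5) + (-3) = 2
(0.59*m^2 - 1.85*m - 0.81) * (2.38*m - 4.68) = 1.4042*m^3 - 7.1642*m^2 + 6.7302*m + 3.7908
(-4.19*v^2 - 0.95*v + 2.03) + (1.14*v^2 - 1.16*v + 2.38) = -3.05*v^2 - 2.11*v + 4.41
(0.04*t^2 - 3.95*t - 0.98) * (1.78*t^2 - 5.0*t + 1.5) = 0.0712*t^4 - 7.231*t^3 + 18.0656*t^2 - 1.025*t - 1.47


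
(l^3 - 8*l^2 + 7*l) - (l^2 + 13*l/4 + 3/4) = l^3 - 9*l^2 + 15*l/4 - 3/4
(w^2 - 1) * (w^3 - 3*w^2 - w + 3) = w^5 - 3*w^4 - 2*w^3 + 6*w^2 + w - 3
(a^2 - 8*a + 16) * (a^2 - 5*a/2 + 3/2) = a^4 - 21*a^3/2 + 75*a^2/2 - 52*a + 24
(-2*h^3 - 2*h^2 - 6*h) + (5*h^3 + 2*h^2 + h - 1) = 3*h^3 - 5*h - 1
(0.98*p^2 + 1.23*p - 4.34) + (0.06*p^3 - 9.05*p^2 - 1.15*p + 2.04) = 0.06*p^3 - 8.07*p^2 + 0.0800000000000001*p - 2.3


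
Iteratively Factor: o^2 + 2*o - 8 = (o + 4)*(o - 2)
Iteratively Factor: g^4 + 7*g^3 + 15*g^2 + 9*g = (g + 1)*(g^3 + 6*g^2 + 9*g) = (g + 1)*(g + 3)*(g^2 + 3*g) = g*(g + 1)*(g + 3)*(g + 3)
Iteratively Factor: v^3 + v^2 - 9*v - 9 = (v + 1)*(v^2 - 9) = (v - 3)*(v + 1)*(v + 3)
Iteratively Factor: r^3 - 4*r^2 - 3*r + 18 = (r - 3)*(r^2 - r - 6) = (r - 3)^2*(r + 2)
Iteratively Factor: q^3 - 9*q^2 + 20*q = (q - 5)*(q^2 - 4*q) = q*(q - 5)*(q - 4)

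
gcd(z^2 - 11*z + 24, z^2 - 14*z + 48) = z - 8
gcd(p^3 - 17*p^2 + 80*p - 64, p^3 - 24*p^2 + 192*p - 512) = p^2 - 16*p + 64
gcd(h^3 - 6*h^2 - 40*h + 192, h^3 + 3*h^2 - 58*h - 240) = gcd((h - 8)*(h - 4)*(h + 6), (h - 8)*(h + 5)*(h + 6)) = h^2 - 2*h - 48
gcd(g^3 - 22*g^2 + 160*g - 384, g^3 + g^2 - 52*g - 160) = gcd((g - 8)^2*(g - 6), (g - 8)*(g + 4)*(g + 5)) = g - 8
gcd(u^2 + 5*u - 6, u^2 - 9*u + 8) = u - 1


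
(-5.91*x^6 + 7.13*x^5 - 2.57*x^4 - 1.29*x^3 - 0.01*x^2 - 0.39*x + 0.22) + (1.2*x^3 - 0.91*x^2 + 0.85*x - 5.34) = -5.91*x^6 + 7.13*x^5 - 2.57*x^4 - 0.0900000000000001*x^3 - 0.92*x^2 + 0.46*x - 5.12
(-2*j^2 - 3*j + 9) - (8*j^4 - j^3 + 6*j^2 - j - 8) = -8*j^4 + j^3 - 8*j^2 - 2*j + 17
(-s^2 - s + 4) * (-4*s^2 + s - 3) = 4*s^4 + 3*s^3 - 14*s^2 + 7*s - 12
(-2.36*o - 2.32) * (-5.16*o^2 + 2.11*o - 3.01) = 12.1776*o^3 + 6.9916*o^2 + 2.2084*o + 6.9832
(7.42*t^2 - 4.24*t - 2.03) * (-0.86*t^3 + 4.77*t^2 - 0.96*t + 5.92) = -6.3812*t^5 + 39.0398*t^4 - 25.6022*t^3 + 38.3137*t^2 - 23.152*t - 12.0176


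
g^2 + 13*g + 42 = (g + 6)*(g + 7)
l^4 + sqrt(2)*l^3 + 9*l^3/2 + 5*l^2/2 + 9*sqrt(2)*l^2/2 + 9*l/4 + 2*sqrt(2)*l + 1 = (l + 1/2)*(l + 4)*(l + sqrt(2)/2)^2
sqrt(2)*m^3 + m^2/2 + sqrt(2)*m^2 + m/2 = m*(m + 1)*(sqrt(2)*m + 1/2)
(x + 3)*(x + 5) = x^2 + 8*x + 15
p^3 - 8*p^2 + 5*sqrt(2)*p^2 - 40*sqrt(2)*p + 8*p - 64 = (p - 8)*(p + sqrt(2))*(p + 4*sqrt(2))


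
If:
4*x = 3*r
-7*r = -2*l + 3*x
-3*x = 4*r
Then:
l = 0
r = 0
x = 0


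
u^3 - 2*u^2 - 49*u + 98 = (u - 7)*(u - 2)*(u + 7)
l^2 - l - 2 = (l - 2)*(l + 1)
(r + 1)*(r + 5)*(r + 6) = r^3 + 12*r^2 + 41*r + 30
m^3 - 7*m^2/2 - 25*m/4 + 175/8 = (m - 7/2)*(m - 5/2)*(m + 5/2)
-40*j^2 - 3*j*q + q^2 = (-8*j + q)*(5*j + q)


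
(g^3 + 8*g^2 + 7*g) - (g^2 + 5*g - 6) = g^3 + 7*g^2 + 2*g + 6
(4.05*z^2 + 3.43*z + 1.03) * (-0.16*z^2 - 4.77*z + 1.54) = -0.648*z^4 - 19.8673*z^3 - 10.2889*z^2 + 0.3691*z + 1.5862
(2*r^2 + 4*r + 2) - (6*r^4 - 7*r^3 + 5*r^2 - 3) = -6*r^4 + 7*r^3 - 3*r^2 + 4*r + 5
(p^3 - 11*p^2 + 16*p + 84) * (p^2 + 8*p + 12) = p^5 - 3*p^4 - 60*p^3 + 80*p^2 + 864*p + 1008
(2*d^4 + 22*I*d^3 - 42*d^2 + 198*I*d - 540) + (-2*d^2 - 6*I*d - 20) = 2*d^4 + 22*I*d^3 - 44*d^2 + 192*I*d - 560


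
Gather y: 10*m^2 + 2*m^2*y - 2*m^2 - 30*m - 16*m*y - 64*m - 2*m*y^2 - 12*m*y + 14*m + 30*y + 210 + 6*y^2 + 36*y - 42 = 8*m^2 - 80*m + y^2*(6 - 2*m) + y*(2*m^2 - 28*m + 66) + 168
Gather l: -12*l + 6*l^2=6*l^2 - 12*l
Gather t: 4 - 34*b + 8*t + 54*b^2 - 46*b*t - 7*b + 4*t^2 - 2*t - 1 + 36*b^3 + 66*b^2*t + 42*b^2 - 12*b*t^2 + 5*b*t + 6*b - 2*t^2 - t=36*b^3 + 96*b^2 - 35*b + t^2*(2 - 12*b) + t*(66*b^2 - 41*b + 5) + 3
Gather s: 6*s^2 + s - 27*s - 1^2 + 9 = 6*s^2 - 26*s + 8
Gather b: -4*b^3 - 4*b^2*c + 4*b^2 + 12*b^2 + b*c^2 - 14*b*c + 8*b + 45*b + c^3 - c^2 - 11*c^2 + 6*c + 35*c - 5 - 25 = -4*b^3 + b^2*(16 - 4*c) + b*(c^2 - 14*c + 53) + c^3 - 12*c^2 + 41*c - 30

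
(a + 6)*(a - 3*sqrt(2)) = a^2 - 3*sqrt(2)*a + 6*a - 18*sqrt(2)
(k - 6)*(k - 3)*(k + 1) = k^3 - 8*k^2 + 9*k + 18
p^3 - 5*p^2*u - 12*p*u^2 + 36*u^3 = (p - 6*u)*(p - 2*u)*(p + 3*u)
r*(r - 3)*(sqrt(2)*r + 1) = sqrt(2)*r^3 - 3*sqrt(2)*r^2 + r^2 - 3*r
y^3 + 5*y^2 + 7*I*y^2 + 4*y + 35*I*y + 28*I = (y + 1)*(y + 4)*(y + 7*I)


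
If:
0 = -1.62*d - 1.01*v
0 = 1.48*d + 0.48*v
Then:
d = 0.00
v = 0.00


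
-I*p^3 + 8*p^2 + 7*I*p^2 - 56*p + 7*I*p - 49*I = (p - 7)*(p + 7*I)*(-I*p + 1)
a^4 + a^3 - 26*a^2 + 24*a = a*(a - 4)*(a - 1)*(a + 6)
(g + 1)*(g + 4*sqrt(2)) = g^2 + g + 4*sqrt(2)*g + 4*sqrt(2)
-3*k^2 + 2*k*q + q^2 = (-k + q)*(3*k + q)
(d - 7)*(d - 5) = d^2 - 12*d + 35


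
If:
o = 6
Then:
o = 6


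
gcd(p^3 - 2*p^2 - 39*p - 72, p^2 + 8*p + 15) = p + 3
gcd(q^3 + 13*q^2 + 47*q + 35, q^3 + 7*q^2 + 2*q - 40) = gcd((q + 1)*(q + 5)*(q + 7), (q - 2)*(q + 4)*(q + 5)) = q + 5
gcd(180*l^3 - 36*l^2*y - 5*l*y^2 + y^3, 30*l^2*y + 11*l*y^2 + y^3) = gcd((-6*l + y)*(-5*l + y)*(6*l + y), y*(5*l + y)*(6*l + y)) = 6*l + y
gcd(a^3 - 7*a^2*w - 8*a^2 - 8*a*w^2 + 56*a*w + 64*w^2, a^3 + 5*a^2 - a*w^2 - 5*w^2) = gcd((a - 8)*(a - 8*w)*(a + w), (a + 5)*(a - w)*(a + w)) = a + w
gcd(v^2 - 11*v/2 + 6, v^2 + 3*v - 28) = v - 4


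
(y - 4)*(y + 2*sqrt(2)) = y^2 - 4*y + 2*sqrt(2)*y - 8*sqrt(2)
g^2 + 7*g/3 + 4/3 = (g + 1)*(g + 4/3)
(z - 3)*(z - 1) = z^2 - 4*z + 3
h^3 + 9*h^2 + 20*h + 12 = (h + 1)*(h + 2)*(h + 6)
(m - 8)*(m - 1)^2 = m^3 - 10*m^2 + 17*m - 8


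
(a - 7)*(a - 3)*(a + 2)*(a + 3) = a^4 - 5*a^3 - 23*a^2 + 45*a + 126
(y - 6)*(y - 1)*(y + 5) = y^3 - 2*y^2 - 29*y + 30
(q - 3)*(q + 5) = q^2 + 2*q - 15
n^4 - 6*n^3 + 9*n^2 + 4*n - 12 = (n - 3)*(n - 2)^2*(n + 1)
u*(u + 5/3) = u^2 + 5*u/3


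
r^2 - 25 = (r - 5)*(r + 5)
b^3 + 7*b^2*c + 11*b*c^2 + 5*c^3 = (b + c)^2*(b + 5*c)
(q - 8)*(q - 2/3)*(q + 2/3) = q^3 - 8*q^2 - 4*q/9 + 32/9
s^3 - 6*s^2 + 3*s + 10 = (s - 5)*(s - 2)*(s + 1)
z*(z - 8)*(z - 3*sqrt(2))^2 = z^4 - 6*sqrt(2)*z^3 - 8*z^3 + 18*z^2 + 48*sqrt(2)*z^2 - 144*z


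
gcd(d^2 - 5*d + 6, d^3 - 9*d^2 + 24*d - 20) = d - 2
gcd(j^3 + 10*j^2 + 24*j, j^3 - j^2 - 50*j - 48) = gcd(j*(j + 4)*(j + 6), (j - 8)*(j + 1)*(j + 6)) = j + 6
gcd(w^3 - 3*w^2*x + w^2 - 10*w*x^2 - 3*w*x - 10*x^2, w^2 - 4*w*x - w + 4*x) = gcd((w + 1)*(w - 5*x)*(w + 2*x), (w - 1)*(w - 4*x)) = 1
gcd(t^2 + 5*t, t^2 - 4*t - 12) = 1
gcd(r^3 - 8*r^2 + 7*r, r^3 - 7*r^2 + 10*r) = r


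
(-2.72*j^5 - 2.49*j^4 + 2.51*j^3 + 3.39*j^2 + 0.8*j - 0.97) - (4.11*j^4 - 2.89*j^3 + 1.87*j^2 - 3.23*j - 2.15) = -2.72*j^5 - 6.6*j^4 + 5.4*j^3 + 1.52*j^2 + 4.03*j + 1.18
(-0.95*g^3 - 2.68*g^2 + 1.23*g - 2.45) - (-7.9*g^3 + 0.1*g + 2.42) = 6.95*g^3 - 2.68*g^2 + 1.13*g - 4.87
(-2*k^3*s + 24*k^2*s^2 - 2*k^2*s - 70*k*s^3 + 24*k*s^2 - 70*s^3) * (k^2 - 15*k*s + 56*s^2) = -2*k^5*s + 54*k^4*s^2 - 2*k^4*s - 542*k^3*s^3 + 54*k^3*s^2 + 2394*k^2*s^4 - 542*k^2*s^3 - 3920*k*s^5 + 2394*k*s^4 - 3920*s^5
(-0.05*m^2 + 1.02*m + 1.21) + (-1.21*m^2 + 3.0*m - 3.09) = -1.26*m^2 + 4.02*m - 1.88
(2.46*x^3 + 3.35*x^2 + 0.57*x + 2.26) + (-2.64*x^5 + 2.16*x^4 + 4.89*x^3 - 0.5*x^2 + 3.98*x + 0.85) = -2.64*x^5 + 2.16*x^4 + 7.35*x^3 + 2.85*x^2 + 4.55*x + 3.11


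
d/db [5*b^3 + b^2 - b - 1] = 15*b^2 + 2*b - 1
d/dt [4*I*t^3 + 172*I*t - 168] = I*(12*t^2 + 172)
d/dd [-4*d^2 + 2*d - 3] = 2 - 8*d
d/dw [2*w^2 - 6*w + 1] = 4*w - 6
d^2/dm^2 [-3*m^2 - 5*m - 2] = -6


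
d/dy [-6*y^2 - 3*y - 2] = -12*y - 3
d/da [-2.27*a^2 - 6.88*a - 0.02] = -4.54*a - 6.88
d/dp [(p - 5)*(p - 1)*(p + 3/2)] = 3*p^2 - 9*p - 4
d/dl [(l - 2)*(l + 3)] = 2*l + 1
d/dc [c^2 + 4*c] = 2*c + 4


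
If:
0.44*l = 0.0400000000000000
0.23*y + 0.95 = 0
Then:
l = 0.09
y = -4.13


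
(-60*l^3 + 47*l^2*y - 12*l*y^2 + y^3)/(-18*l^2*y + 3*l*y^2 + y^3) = (20*l^2 - 9*l*y + y^2)/(y*(6*l + y))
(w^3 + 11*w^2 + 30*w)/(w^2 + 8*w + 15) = w*(w + 6)/(w + 3)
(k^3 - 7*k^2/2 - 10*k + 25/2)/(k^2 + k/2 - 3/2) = (2*k^2 - 5*k - 25)/(2*k + 3)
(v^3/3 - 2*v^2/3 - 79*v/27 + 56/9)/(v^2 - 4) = (9*v^3 - 18*v^2 - 79*v + 168)/(27*(v^2 - 4))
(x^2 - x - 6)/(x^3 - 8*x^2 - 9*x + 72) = (x + 2)/(x^2 - 5*x - 24)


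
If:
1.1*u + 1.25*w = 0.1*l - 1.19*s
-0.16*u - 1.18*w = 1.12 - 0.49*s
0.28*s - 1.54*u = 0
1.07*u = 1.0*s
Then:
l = -11.86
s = 0.00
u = 0.00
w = -0.95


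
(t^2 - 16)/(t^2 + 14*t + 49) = (t^2 - 16)/(t^2 + 14*t + 49)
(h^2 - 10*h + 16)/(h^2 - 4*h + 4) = (h - 8)/(h - 2)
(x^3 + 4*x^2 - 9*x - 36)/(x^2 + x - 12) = x + 3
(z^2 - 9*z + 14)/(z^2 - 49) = (z - 2)/(z + 7)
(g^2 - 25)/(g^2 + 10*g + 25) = (g - 5)/(g + 5)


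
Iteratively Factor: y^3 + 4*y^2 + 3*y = (y)*(y^2 + 4*y + 3) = y*(y + 3)*(y + 1)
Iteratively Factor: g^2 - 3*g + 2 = (g - 2)*(g - 1)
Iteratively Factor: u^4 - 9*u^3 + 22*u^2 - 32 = (u - 4)*(u^3 - 5*u^2 + 2*u + 8) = (u - 4)^2*(u^2 - u - 2) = (u - 4)^2*(u - 2)*(u + 1)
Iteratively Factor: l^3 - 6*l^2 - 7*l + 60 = (l + 3)*(l^2 - 9*l + 20) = (l - 5)*(l + 3)*(l - 4)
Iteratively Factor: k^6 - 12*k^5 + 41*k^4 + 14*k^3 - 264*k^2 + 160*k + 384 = (k - 4)*(k^5 - 8*k^4 + 9*k^3 + 50*k^2 - 64*k - 96) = (k - 4)*(k - 3)*(k^4 - 5*k^3 - 6*k^2 + 32*k + 32) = (k - 4)*(k - 3)*(k + 2)*(k^3 - 7*k^2 + 8*k + 16) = (k - 4)^2*(k - 3)*(k + 2)*(k^2 - 3*k - 4) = (k - 4)^3*(k - 3)*(k + 2)*(k + 1)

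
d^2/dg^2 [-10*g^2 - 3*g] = -20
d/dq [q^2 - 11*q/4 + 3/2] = 2*q - 11/4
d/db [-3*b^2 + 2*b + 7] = 2 - 6*b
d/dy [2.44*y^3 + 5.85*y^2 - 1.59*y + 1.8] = 7.32*y^2 + 11.7*y - 1.59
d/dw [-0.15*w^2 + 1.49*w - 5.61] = 1.49 - 0.3*w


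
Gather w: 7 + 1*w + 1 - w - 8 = 0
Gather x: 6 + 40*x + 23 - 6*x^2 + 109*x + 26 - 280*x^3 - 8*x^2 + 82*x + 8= -280*x^3 - 14*x^2 + 231*x + 63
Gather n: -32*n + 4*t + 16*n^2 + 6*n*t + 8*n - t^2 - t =16*n^2 + n*(6*t - 24) - t^2 + 3*t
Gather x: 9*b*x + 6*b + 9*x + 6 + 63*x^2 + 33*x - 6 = 6*b + 63*x^2 + x*(9*b + 42)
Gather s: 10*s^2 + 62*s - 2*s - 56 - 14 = 10*s^2 + 60*s - 70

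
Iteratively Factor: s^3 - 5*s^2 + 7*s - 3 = (s - 1)*(s^2 - 4*s + 3) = (s - 3)*(s - 1)*(s - 1)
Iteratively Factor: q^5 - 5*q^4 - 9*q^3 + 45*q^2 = (q)*(q^4 - 5*q^3 - 9*q^2 + 45*q) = q*(q - 5)*(q^3 - 9*q) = q*(q - 5)*(q + 3)*(q^2 - 3*q) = q*(q - 5)*(q - 3)*(q + 3)*(q)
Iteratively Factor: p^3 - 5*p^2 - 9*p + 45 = (p + 3)*(p^2 - 8*p + 15) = (p - 5)*(p + 3)*(p - 3)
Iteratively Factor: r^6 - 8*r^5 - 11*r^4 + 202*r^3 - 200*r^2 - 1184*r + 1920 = (r + 3)*(r^5 - 11*r^4 + 22*r^3 + 136*r^2 - 608*r + 640) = (r - 4)*(r + 3)*(r^4 - 7*r^3 - 6*r^2 + 112*r - 160) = (r - 4)*(r + 3)*(r + 4)*(r^3 - 11*r^2 + 38*r - 40) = (r - 5)*(r - 4)*(r + 3)*(r + 4)*(r^2 - 6*r + 8) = (r - 5)*(r - 4)*(r - 2)*(r + 3)*(r + 4)*(r - 4)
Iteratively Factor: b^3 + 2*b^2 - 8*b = (b - 2)*(b^2 + 4*b) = b*(b - 2)*(b + 4)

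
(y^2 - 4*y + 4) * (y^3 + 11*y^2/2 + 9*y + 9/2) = y^5 + 3*y^4/2 - 9*y^3 - 19*y^2/2 + 18*y + 18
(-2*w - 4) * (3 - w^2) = 2*w^3 + 4*w^2 - 6*w - 12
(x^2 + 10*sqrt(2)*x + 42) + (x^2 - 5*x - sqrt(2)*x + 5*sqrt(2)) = 2*x^2 - 5*x + 9*sqrt(2)*x + 5*sqrt(2) + 42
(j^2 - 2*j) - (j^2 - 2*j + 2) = -2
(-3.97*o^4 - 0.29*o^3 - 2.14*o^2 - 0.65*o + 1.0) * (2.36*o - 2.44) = -9.3692*o^5 + 9.0024*o^4 - 4.3428*o^3 + 3.6876*o^2 + 3.946*o - 2.44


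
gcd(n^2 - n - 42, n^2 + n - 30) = n + 6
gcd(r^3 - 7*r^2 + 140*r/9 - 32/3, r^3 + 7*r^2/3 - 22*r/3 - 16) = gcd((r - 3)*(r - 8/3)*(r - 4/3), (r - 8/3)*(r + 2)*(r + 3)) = r - 8/3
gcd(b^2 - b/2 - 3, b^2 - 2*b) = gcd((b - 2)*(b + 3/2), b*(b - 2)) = b - 2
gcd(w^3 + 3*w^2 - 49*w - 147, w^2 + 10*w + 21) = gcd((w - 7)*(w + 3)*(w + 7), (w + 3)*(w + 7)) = w^2 + 10*w + 21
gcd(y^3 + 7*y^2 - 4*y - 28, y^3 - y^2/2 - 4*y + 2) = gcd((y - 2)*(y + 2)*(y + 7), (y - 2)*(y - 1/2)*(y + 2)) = y^2 - 4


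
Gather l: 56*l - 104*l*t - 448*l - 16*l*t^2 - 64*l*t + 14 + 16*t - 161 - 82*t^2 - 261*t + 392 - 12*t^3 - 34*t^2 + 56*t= l*(-16*t^2 - 168*t - 392) - 12*t^3 - 116*t^2 - 189*t + 245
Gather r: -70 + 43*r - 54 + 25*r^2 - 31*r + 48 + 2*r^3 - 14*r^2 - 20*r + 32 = 2*r^3 + 11*r^2 - 8*r - 44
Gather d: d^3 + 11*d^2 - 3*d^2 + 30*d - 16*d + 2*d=d^3 + 8*d^2 + 16*d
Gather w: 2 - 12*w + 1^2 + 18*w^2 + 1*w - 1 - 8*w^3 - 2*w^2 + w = -8*w^3 + 16*w^2 - 10*w + 2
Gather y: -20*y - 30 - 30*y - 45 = -50*y - 75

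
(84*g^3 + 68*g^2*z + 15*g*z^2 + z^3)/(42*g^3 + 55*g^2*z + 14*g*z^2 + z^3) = (2*g + z)/(g + z)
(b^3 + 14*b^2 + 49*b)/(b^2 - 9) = b*(b^2 + 14*b + 49)/(b^2 - 9)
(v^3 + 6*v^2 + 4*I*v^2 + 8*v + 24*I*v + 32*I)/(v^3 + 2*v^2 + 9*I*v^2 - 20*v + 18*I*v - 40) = (v + 4)/(v + 5*I)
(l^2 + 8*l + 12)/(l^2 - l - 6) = (l + 6)/(l - 3)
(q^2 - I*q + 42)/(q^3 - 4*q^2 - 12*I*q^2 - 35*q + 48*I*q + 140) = (q + 6*I)/(q^2 - q*(4 + 5*I) + 20*I)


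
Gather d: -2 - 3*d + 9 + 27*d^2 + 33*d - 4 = 27*d^2 + 30*d + 3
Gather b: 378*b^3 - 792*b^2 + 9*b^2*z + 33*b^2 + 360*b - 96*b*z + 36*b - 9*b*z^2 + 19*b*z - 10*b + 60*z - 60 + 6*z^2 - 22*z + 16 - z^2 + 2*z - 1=378*b^3 + b^2*(9*z - 759) + b*(-9*z^2 - 77*z + 386) + 5*z^2 + 40*z - 45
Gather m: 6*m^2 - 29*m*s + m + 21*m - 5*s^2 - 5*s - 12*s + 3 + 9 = 6*m^2 + m*(22 - 29*s) - 5*s^2 - 17*s + 12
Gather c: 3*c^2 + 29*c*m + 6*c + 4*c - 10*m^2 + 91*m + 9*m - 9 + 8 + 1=3*c^2 + c*(29*m + 10) - 10*m^2 + 100*m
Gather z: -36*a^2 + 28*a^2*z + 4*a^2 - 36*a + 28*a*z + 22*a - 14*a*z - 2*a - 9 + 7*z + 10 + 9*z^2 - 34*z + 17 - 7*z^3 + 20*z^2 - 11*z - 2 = -32*a^2 - 16*a - 7*z^3 + 29*z^2 + z*(28*a^2 + 14*a - 38) + 16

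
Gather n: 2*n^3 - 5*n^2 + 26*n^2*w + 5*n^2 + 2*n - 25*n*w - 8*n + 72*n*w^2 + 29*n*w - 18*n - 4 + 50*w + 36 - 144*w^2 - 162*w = 2*n^3 + 26*n^2*w + n*(72*w^2 + 4*w - 24) - 144*w^2 - 112*w + 32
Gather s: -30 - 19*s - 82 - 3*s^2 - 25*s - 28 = -3*s^2 - 44*s - 140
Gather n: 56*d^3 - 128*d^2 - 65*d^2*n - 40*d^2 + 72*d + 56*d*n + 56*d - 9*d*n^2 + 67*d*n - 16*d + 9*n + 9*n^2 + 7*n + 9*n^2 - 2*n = 56*d^3 - 168*d^2 + 112*d + n^2*(18 - 9*d) + n*(-65*d^2 + 123*d + 14)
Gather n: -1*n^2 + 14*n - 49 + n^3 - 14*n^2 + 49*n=n^3 - 15*n^2 + 63*n - 49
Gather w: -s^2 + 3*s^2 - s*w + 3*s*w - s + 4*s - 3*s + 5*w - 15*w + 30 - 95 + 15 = 2*s^2 + w*(2*s - 10) - 50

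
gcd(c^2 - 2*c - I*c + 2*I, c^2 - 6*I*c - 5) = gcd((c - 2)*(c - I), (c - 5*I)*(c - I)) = c - I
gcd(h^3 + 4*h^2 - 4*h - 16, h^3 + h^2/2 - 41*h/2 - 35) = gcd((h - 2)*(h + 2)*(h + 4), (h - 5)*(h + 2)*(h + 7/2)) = h + 2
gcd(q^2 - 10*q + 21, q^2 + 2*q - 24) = 1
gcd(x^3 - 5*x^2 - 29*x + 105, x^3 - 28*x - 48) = 1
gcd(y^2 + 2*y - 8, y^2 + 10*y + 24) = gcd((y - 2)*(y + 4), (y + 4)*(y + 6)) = y + 4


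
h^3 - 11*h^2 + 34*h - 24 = (h - 6)*(h - 4)*(h - 1)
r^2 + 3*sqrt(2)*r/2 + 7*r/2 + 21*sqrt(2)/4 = (r + 7/2)*(r + 3*sqrt(2)/2)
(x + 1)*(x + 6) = x^2 + 7*x + 6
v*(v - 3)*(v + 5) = v^3 + 2*v^2 - 15*v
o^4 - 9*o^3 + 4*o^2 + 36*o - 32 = (o - 8)*(o - 2)*(o - 1)*(o + 2)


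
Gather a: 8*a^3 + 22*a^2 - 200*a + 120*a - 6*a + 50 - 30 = 8*a^3 + 22*a^2 - 86*a + 20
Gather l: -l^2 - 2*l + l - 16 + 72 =-l^2 - l + 56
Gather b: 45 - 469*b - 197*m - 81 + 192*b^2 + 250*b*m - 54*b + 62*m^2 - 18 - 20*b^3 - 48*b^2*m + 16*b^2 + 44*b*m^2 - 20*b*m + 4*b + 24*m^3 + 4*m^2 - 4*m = -20*b^3 + b^2*(208 - 48*m) + b*(44*m^2 + 230*m - 519) + 24*m^3 + 66*m^2 - 201*m - 54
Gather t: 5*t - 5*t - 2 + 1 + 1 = 0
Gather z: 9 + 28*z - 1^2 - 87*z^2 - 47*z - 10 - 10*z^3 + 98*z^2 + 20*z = -10*z^3 + 11*z^2 + z - 2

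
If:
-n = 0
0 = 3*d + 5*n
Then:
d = 0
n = 0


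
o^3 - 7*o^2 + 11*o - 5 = (o - 5)*(o - 1)^2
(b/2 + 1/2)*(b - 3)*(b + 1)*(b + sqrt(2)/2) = b^4/2 - b^3/2 + sqrt(2)*b^3/4 - 5*b^2/2 - sqrt(2)*b^2/4 - 5*sqrt(2)*b/4 - 3*b/2 - 3*sqrt(2)/4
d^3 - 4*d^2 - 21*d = d*(d - 7)*(d + 3)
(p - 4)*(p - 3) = p^2 - 7*p + 12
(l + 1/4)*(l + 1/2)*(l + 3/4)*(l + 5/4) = l^4 + 11*l^3/4 + 41*l^2/16 + 61*l/64 + 15/128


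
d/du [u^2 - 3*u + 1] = 2*u - 3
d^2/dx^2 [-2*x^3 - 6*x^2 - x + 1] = -12*x - 12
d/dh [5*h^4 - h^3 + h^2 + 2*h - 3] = 20*h^3 - 3*h^2 + 2*h + 2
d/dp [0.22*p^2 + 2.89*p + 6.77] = 0.44*p + 2.89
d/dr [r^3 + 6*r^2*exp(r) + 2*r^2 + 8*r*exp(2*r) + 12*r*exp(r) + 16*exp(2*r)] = 6*r^2*exp(r) + 3*r^2 + 16*r*exp(2*r) + 24*r*exp(r) + 4*r + 40*exp(2*r) + 12*exp(r)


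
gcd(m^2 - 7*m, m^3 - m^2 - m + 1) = 1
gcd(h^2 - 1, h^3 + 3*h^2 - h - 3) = h^2 - 1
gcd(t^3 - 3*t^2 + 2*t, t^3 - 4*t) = t^2 - 2*t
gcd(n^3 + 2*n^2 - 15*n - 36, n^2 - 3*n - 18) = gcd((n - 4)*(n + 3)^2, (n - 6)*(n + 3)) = n + 3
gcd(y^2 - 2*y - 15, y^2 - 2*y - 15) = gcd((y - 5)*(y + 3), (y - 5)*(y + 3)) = y^2 - 2*y - 15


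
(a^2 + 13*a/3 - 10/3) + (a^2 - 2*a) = 2*a^2 + 7*a/3 - 10/3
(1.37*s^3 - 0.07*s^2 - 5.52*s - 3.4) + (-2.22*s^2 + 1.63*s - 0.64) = 1.37*s^3 - 2.29*s^2 - 3.89*s - 4.04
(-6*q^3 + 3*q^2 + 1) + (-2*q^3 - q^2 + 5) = -8*q^3 + 2*q^2 + 6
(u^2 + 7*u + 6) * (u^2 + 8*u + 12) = u^4 + 15*u^3 + 74*u^2 + 132*u + 72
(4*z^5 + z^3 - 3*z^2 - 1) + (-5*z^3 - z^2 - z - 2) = 4*z^5 - 4*z^3 - 4*z^2 - z - 3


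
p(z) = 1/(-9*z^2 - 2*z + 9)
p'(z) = (18*z + 2)/(-9*z^2 - 2*z + 9)^2 = 2*(9*z + 1)/(9*z^2 + 2*z - 9)^2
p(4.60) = -0.01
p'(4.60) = 0.00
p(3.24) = -0.01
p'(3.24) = 0.01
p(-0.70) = 0.17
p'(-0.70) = -0.30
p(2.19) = -0.03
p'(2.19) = 0.03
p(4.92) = -0.00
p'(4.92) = 0.00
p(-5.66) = -0.00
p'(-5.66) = -0.00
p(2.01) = -0.03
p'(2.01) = 0.04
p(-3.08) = -0.01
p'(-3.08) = -0.01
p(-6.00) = 0.00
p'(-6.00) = 0.00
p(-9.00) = 0.00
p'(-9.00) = 0.00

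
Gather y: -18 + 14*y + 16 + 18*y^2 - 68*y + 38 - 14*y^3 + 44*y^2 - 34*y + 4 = -14*y^3 + 62*y^2 - 88*y + 40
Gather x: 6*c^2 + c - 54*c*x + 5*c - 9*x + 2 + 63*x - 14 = 6*c^2 + 6*c + x*(54 - 54*c) - 12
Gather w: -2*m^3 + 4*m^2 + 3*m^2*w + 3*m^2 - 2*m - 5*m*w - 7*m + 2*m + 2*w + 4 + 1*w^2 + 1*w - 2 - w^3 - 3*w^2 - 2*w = -2*m^3 + 7*m^2 - 7*m - w^3 - 2*w^2 + w*(3*m^2 - 5*m + 1) + 2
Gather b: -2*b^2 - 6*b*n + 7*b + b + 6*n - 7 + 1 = -2*b^2 + b*(8 - 6*n) + 6*n - 6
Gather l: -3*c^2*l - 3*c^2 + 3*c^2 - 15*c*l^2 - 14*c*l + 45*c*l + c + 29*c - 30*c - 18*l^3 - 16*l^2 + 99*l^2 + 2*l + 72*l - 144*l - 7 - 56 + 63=-18*l^3 + l^2*(83 - 15*c) + l*(-3*c^2 + 31*c - 70)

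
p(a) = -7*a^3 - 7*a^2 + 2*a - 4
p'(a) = -21*a^2 - 14*a + 2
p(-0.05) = -4.12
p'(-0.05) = 2.65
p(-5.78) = 1102.29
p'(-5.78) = -618.66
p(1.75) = -59.45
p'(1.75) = -86.81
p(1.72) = -56.89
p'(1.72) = -84.21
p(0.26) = -4.08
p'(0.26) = -3.06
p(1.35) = -31.28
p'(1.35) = -55.17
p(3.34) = -336.23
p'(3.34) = -279.03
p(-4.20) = 382.74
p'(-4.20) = -309.64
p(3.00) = -250.00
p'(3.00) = -229.00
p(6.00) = -1756.00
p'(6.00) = -838.00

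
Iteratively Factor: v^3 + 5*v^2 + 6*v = (v + 2)*(v^2 + 3*v) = (v + 2)*(v + 3)*(v)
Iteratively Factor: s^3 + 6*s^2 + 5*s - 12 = (s + 3)*(s^2 + 3*s - 4) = (s - 1)*(s + 3)*(s + 4)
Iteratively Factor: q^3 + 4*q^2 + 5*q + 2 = (q + 2)*(q^2 + 2*q + 1) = (q + 1)*(q + 2)*(q + 1)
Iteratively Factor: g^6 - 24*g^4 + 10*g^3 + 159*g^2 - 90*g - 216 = (g + 3)*(g^5 - 3*g^4 - 15*g^3 + 55*g^2 - 6*g - 72) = (g - 3)*(g + 3)*(g^4 - 15*g^2 + 10*g + 24) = (g - 3)^2*(g + 3)*(g^3 + 3*g^2 - 6*g - 8) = (g - 3)^2*(g + 1)*(g + 3)*(g^2 + 2*g - 8) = (g - 3)^2*(g + 1)*(g + 3)*(g + 4)*(g - 2)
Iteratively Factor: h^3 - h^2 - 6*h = (h + 2)*(h^2 - 3*h) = h*(h + 2)*(h - 3)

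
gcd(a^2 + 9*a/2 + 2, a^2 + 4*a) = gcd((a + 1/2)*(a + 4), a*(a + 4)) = a + 4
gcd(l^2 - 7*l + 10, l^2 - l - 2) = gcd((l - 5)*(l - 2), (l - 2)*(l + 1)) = l - 2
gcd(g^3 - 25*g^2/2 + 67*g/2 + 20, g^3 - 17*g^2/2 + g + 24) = g - 8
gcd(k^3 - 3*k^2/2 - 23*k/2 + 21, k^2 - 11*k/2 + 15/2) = k - 3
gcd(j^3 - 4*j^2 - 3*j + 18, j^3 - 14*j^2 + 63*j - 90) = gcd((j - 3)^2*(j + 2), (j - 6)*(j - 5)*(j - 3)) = j - 3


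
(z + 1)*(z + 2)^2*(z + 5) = z^4 + 10*z^3 + 33*z^2 + 44*z + 20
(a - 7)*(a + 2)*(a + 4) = a^3 - a^2 - 34*a - 56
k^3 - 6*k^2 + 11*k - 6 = (k - 3)*(k - 2)*(k - 1)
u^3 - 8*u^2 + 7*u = u*(u - 7)*(u - 1)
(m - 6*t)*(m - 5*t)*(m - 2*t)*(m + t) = m^4 - 12*m^3*t + 39*m^2*t^2 - 8*m*t^3 - 60*t^4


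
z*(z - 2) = z^2 - 2*z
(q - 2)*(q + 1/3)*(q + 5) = q^3 + 10*q^2/3 - 9*q - 10/3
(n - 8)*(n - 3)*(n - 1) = n^3 - 12*n^2 + 35*n - 24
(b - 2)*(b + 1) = b^2 - b - 2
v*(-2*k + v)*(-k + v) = 2*k^2*v - 3*k*v^2 + v^3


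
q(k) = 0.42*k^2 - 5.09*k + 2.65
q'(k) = 0.84*k - 5.09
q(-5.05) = 39.07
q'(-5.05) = -9.33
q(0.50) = 0.21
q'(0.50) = -4.67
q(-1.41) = 10.66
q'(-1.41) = -6.27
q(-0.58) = 5.74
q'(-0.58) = -5.58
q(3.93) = -10.87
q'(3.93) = -1.79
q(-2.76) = 19.90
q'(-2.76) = -7.41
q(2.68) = -7.97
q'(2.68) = -2.84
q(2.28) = -6.77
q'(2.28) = -3.17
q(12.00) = 2.05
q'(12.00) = 4.99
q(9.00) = -9.14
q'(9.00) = 2.47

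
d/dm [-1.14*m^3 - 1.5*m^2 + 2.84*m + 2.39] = -3.42*m^2 - 3.0*m + 2.84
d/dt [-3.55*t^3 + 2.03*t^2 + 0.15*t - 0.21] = -10.65*t^2 + 4.06*t + 0.15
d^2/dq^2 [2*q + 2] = 0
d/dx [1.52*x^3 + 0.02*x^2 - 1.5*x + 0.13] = 4.56*x^2 + 0.04*x - 1.5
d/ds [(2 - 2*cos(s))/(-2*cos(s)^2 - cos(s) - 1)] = 2*(-4*cos(s) + cos(2*s) - 1)*sin(s)/(cos(s) + cos(2*s) + 2)^2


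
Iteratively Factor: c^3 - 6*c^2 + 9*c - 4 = (c - 1)*(c^2 - 5*c + 4) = (c - 4)*(c - 1)*(c - 1)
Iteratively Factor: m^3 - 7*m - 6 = (m - 3)*(m^2 + 3*m + 2) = (m - 3)*(m + 2)*(m + 1)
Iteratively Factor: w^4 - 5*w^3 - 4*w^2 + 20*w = (w + 2)*(w^3 - 7*w^2 + 10*w) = w*(w + 2)*(w^2 - 7*w + 10) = w*(w - 2)*(w + 2)*(w - 5)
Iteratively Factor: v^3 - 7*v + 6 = (v - 2)*(v^2 + 2*v - 3) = (v - 2)*(v + 3)*(v - 1)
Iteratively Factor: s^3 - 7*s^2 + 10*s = (s - 5)*(s^2 - 2*s) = (s - 5)*(s - 2)*(s)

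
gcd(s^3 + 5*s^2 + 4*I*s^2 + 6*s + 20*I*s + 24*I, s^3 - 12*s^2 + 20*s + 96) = s + 2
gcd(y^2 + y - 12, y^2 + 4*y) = y + 4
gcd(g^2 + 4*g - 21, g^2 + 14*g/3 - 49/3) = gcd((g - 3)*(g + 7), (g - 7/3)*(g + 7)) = g + 7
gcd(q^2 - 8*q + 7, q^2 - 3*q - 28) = q - 7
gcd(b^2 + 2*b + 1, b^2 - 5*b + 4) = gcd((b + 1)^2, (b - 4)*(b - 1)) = 1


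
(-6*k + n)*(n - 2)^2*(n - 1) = -6*k*n^3 + 30*k*n^2 - 48*k*n + 24*k + n^4 - 5*n^3 + 8*n^2 - 4*n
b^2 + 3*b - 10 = (b - 2)*(b + 5)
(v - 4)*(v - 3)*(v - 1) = v^3 - 8*v^2 + 19*v - 12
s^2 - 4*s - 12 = (s - 6)*(s + 2)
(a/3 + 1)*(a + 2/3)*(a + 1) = a^3/3 + 14*a^2/9 + 17*a/9 + 2/3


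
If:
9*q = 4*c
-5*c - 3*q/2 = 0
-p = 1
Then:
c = 0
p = -1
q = 0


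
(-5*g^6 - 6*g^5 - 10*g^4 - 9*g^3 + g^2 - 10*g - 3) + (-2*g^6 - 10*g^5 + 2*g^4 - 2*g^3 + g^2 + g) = -7*g^6 - 16*g^5 - 8*g^4 - 11*g^3 + 2*g^2 - 9*g - 3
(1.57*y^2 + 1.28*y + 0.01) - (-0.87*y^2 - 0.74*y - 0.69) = 2.44*y^2 + 2.02*y + 0.7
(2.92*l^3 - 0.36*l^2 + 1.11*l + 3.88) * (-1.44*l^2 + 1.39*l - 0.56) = -4.2048*l^5 + 4.5772*l^4 - 3.734*l^3 - 3.8427*l^2 + 4.7716*l - 2.1728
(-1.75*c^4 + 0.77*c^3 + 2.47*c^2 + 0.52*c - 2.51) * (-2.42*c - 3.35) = 4.235*c^5 + 3.9991*c^4 - 8.5569*c^3 - 9.5329*c^2 + 4.3322*c + 8.4085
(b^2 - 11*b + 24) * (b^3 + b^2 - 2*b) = b^5 - 10*b^4 + 11*b^3 + 46*b^2 - 48*b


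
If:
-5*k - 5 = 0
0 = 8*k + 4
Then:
No Solution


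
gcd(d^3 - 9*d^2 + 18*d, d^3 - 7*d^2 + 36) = d^2 - 9*d + 18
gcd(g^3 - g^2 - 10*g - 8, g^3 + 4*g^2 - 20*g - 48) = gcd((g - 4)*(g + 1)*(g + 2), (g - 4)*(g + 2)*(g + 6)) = g^2 - 2*g - 8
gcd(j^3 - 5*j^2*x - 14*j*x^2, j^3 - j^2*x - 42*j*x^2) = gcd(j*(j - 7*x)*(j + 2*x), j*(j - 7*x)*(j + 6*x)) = -j^2 + 7*j*x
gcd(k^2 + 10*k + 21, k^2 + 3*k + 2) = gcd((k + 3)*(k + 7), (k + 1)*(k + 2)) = 1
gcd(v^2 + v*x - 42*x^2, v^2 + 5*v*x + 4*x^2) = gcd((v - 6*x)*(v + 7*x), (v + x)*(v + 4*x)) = 1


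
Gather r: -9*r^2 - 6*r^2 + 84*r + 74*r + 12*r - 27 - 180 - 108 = -15*r^2 + 170*r - 315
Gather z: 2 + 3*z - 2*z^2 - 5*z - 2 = -2*z^2 - 2*z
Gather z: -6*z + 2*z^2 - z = 2*z^2 - 7*z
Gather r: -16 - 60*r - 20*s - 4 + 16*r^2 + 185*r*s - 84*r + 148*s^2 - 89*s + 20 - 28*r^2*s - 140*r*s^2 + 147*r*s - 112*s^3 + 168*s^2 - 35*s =r^2*(16 - 28*s) + r*(-140*s^2 + 332*s - 144) - 112*s^3 + 316*s^2 - 144*s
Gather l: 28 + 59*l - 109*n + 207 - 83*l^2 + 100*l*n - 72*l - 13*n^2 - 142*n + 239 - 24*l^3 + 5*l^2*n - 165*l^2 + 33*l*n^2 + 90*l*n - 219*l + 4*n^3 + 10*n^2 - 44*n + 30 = -24*l^3 + l^2*(5*n - 248) + l*(33*n^2 + 190*n - 232) + 4*n^3 - 3*n^2 - 295*n + 504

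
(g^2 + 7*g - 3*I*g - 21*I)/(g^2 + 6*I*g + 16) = (g^2 + g*(7 - 3*I) - 21*I)/(g^2 + 6*I*g + 16)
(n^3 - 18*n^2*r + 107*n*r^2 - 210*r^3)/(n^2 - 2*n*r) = (n^3 - 18*n^2*r + 107*n*r^2 - 210*r^3)/(n*(n - 2*r))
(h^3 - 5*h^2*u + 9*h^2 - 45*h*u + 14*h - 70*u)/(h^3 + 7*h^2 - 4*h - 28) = (h - 5*u)/(h - 2)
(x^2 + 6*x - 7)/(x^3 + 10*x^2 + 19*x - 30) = (x + 7)/(x^2 + 11*x + 30)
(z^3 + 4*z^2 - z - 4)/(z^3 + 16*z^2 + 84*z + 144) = (z^2 - 1)/(z^2 + 12*z + 36)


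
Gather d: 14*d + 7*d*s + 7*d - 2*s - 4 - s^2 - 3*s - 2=d*(7*s + 21) - s^2 - 5*s - 6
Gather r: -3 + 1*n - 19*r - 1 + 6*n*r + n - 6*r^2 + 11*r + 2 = 2*n - 6*r^2 + r*(6*n - 8) - 2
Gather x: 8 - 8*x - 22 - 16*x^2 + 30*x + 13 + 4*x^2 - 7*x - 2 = -12*x^2 + 15*x - 3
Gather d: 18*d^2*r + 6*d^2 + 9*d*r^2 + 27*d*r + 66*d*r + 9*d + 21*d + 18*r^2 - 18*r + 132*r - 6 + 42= d^2*(18*r + 6) + d*(9*r^2 + 93*r + 30) + 18*r^2 + 114*r + 36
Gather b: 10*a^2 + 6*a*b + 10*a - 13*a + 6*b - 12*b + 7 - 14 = 10*a^2 - 3*a + b*(6*a - 6) - 7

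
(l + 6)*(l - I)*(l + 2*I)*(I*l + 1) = I*l^4 + 6*I*l^3 + 3*I*l^2 + 2*l + 18*I*l + 12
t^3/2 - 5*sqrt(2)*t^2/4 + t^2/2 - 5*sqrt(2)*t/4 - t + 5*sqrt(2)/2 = (t/2 + 1)*(t - 1)*(t - 5*sqrt(2)/2)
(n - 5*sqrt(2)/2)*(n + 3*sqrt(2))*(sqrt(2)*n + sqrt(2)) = sqrt(2)*n^3 + n^2 + sqrt(2)*n^2 - 15*sqrt(2)*n + n - 15*sqrt(2)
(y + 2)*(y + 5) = y^2 + 7*y + 10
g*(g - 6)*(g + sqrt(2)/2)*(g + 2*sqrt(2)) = g^4 - 6*g^3 + 5*sqrt(2)*g^3/2 - 15*sqrt(2)*g^2 + 2*g^2 - 12*g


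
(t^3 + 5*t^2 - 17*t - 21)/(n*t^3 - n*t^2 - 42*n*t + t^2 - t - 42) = (-t^3 - 5*t^2 + 17*t + 21)/(-n*t^3 + n*t^2 + 42*n*t - t^2 + t + 42)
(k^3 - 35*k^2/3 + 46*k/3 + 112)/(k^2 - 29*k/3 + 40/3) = (3*k^2 - 11*k - 42)/(3*k - 5)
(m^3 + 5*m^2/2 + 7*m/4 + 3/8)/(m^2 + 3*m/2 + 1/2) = (m^2 + 2*m + 3/4)/(m + 1)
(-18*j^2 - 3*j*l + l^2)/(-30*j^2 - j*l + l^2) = (3*j + l)/(5*j + l)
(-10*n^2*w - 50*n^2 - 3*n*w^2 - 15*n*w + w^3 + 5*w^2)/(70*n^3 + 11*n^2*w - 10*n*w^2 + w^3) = (w + 5)/(-7*n + w)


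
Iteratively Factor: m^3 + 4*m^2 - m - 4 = (m + 1)*(m^2 + 3*m - 4) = (m - 1)*(m + 1)*(m + 4)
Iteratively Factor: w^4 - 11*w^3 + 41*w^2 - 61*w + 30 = (w - 5)*(w^3 - 6*w^2 + 11*w - 6) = (w - 5)*(w - 2)*(w^2 - 4*w + 3) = (w - 5)*(w - 2)*(w - 1)*(w - 3)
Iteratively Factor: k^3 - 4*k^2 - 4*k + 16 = (k - 2)*(k^2 - 2*k - 8) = (k - 4)*(k - 2)*(k + 2)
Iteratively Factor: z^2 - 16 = (z + 4)*(z - 4)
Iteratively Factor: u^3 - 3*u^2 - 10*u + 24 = (u - 2)*(u^2 - u - 12) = (u - 2)*(u + 3)*(u - 4)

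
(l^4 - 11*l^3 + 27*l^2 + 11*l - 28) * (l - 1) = l^5 - 12*l^4 + 38*l^3 - 16*l^2 - 39*l + 28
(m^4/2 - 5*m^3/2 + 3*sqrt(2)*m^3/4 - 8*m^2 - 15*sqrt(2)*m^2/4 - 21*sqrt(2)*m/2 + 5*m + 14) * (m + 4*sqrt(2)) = m^5/2 - 5*m^4/2 + 11*sqrt(2)*m^4/4 - 55*sqrt(2)*m^3/4 - 2*m^3 - 85*sqrt(2)*m^2/2 - 25*m^2 - 70*m + 20*sqrt(2)*m + 56*sqrt(2)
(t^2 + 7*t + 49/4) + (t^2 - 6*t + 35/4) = 2*t^2 + t + 21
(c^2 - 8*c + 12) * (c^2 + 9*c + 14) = c^4 + c^3 - 46*c^2 - 4*c + 168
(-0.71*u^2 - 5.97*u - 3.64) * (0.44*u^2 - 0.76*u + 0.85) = -0.3124*u^4 - 2.0872*u^3 + 2.3321*u^2 - 2.3081*u - 3.094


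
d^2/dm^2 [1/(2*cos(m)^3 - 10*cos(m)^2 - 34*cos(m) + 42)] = ((-65*cos(m) - 40*cos(2*m) + 9*cos(3*m))*(cos(m)^3 - 5*cos(m)^2 - 17*cos(m) + 21)/8 + (-3*cos(m)^2 + 10*cos(m) + 17)^2*sin(m)^2)/(cos(m)^3 - 5*cos(m)^2 - 17*cos(m) + 21)^3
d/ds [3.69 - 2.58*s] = -2.58000000000000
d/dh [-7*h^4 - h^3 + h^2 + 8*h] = -28*h^3 - 3*h^2 + 2*h + 8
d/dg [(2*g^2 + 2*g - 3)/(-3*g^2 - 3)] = 2*(g^2 - 5*g - 1)/(3*(g^4 + 2*g^2 + 1))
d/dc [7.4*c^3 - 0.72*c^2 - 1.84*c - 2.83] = 22.2*c^2 - 1.44*c - 1.84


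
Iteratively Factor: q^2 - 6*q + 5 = (q - 5)*(q - 1)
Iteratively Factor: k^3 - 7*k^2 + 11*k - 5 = (k - 1)*(k^2 - 6*k + 5) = (k - 5)*(k - 1)*(k - 1)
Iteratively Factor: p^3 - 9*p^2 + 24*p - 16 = (p - 4)*(p^2 - 5*p + 4) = (p - 4)*(p - 1)*(p - 4)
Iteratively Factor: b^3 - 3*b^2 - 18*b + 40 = (b - 2)*(b^2 - b - 20) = (b - 2)*(b + 4)*(b - 5)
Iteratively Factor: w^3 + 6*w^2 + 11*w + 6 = (w + 2)*(w^2 + 4*w + 3) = (w + 2)*(w + 3)*(w + 1)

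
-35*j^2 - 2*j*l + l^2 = (-7*j + l)*(5*j + l)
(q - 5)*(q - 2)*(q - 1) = q^3 - 8*q^2 + 17*q - 10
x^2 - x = x*(x - 1)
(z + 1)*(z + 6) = z^2 + 7*z + 6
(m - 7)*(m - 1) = m^2 - 8*m + 7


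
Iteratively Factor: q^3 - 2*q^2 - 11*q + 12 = (q - 1)*(q^2 - q - 12) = (q - 4)*(q - 1)*(q + 3)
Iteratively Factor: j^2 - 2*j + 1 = (j - 1)*(j - 1)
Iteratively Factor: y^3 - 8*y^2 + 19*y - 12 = (y - 4)*(y^2 - 4*y + 3) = (y - 4)*(y - 3)*(y - 1)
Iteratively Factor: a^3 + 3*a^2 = (a)*(a^2 + 3*a) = a*(a + 3)*(a)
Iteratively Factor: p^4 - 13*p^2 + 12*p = (p - 1)*(p^3 + p^2 - 12*p) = (p - 3)*(p - 1)*(p^2 + 4*p) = p*(p - 3)*(p - 1)*(p + 4)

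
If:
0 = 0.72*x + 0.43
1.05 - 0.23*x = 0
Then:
No Solution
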